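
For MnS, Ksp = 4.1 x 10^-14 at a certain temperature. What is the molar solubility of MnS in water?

s ≈ 2.0e-7 M

MnS(s) ⇌ Mn^2+(aq) + S^2-(aq)
Ksp = [Mn^2+][S^2-]
For each mole of MnS that dissolves: [Mn^2+] = s, [S^2-] = s.
Ksp = (s)(s) = s^2
s = (4.1 x 10^-14)^(1/2) = 2.0 x 10^-7 M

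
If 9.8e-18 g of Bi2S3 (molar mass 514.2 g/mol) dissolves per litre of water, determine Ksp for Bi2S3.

2.7e-97

Molar solubility s = (9.8 × 10^-18 g/L) / (514.2 g/mol) = 1.91 × 10^-20 M.
Bi2S3(s) ⇌ 2 Bi^3+ + 3 S^2-
With molar solubility s: [Bi^3+] = 2s, [S^2-] = 3s.
Ksp = [Bi^3+]^2[S^2-]^3
So Ksp = (2s)^2 × (3s)^3 = 108s^5
With s = 1.91 × 10^-20: Ksp = 2.7 × 10^-97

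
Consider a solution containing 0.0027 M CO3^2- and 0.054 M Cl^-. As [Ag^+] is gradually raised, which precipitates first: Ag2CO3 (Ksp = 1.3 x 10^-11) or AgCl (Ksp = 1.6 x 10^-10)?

AgCl

Each salt begins to precipitate when Q = Ksp, i.e. when [Ag^+] reaches its threshold.
For Ag2CO3: 1.3 x 10^-11 = 0.0027 × [Ag^+]^2  ⇒  [Ag^+] = 6.9 × 10^-5 M.
For AgCl: 1.6 x 10^-10 = 0.054 × [Ag^+]  ⇒  [Ag^+] = 3.0 × 10^-9 M.
The salt with the lower threshold [Ag^+] precipitates first: AgCl.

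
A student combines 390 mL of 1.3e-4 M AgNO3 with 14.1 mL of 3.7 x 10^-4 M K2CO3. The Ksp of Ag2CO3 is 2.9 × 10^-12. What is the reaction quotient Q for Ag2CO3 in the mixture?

Total volume = 390 + 14.1 = 404.1 mL.
[Ag^+] = 1.3 × 10^-4 × (390/404.1) = 1.25 × 10^-4 M
[CO3^2-] = 3.7 × 10^-4 × (14.1/404.1) = 1.29 × 10^-5 M
Ag2CO3(s) ⇌ 2 Ag^+(aq) + CO3^2-(aq), so Q = [Ag^+]^2[CO3^2-]
Q = (1.25 x 10^-4)^2(1.29 x 10^-5) = 2.0 x 10^-13
Q < Ksp, so no precipitate of Ag2CO3 forms.

2.0e-13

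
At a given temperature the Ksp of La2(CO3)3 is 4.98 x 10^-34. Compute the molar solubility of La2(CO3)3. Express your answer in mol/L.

La2(CO3)3(s) ⇌ 2 La^3+ + 3 CO3^2-
Ksp = [La^3+]^2[CO3^2-]^3
If s mol/L of La2(CO3)3 dissolves, [La^3+] = 2s and [CO3^2-] = 3s.
Substituting: Ksp = (2s)^2(3s)^3 = 108s^5
s^5 = 4.98 x 10^-34 / 108, so s = 8.57 × 10^-8 M

s ≈ 8.57e-8 M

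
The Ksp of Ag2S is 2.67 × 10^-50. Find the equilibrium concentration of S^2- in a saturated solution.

Ag2S(s) <=> 2 Ag^+(aq) + S^2-(aq)
Ksp = [Ag^+]^2[S^2-]
With molar solubility s: [Ag^+] = 2s, [S^2-] = s.
Substituting: Ksp = (2s)^2s = 4s^3
s = (2.67 × 10^-50 / 4)^(1/3) = 1.883 x 10^-17 M
[S^2-] = s = 1.88 × 10^-17 M

[S^2-] ≈ 1.88e-17 M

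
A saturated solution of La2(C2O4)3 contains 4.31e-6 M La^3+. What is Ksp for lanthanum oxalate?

La2(C2O4)3(s) ⇌ 2 La^3+ + 3 C2O4^2-
Stoichiometry gives [C2O4^2-] = (3/2)[La^3+] = 6.465 x 10^-6 M.
Ksp = [La^3+]^2[C2O4^2-]^3
Ksp = (4.31 x 10^-6)^2 × (6.465 x 10^-6)^3 = 5.02 × 10^-27

5.02 x 10^-27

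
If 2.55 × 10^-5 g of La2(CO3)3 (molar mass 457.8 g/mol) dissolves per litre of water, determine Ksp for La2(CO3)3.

Molar solubility s = (2.55 x 10^-5 g/L) / (457.8 g/mol) = 5.570 x 10^-8 M.
La2(CO3)3(s) ⇌ 2 La^3+ + 3 CO3^2-
Let s = molar solubility. Then [La^3+] = 2s and [CO3^2-] = 3s.
Ksp = [La^3+]^2[CO3^2-]^3
Ksp = (2s)^2(3s)^3 = 108s^5
Ksp = 108 × (5.570 × 10^-8)^5 = 5.79 × 10^-35

5.79e-35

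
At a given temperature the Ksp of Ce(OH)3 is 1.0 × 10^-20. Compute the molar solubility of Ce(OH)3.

s ≈ 4.4 × 10^-6 M

Ce(OH)3(s) ⇌ Ce^3+(aq) + 3 OH^-(aq)
Ksp = [Ce^3+][OH^-]^3
For each mole of Ce(OH)3 that dissolves: [Ce^3+] = s, [OH^-] = 3s.
So Ksp = s × (3s)^3 = 27s^4
Solving, s = (1.0 × 10^-20/27)^(1/4) = 4.4 × 10^-6 M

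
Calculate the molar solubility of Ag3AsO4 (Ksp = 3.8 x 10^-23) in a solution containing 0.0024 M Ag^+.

Ag3AsO4(s) ⇌ 3 Ag^+ + AsO4^3-
Ksp = [Ag^+]^3[AsO4^3-]
Let s be the molar solubility in this solution. [Ag^+] = 0.0024 + 3s ≈ 0.0024, [AsO4^3-] = s (since the Ag^+ already present dominates).
Ksp ≈ (0.0024)^3 × s
s = 2.7 × 10^-15 M
Check: 3s = 8.2 x 10^-15 ≪ 0.0024, so the approximation is valid.

2.7 × 10^-15 M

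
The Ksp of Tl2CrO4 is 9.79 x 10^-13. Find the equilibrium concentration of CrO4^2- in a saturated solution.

6.26 × 10^-5 M

Tl2CrO4(s) ⇌ 2 Tl^+ + CrO4^2-
Ksp = [Tl^+]^2[CrO4^2-]
With molar solubility s: [Tl^+] = 2s, [CrO4^2-] = s.
Substituting: Ksp = (2s)^2s = 4s^3
s = (9.79 x 10^-13 / 4)^(1/3) = 6.255 x 10^-5 M
[CrO4^2-] = s = 6.26 x 10^-5 M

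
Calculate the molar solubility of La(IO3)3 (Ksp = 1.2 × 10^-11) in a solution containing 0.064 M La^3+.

La(IO3)3(s) ⇌ La^3+ + 3 IO3^-
Ksp = [La^3+][IO3^-]^3
If s mol/L dissolves here, [La^3+] = 0.064 + s ≈ 0.064, [IO3^-] = 3s (common-ion effect: La^3+ is already 0.064 M).
Ksp ≈ 0.064 × (3s)^3
s = 1.9 x 10^-4 M
Check: s = 1.9 x 10^-4 ≪ 0.064, so the approximation is valid.

1.9 × 10^-4 M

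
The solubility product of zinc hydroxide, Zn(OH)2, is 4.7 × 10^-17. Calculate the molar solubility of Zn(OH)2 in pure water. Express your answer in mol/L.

Zn(OH)2(s) ⇌ Zn^2+(aq) + 2 OH^-(aq)
Ksp = [Zn^2+][OH^-]^2
Let s = molar solubility. Then [Zn^2+] = s and [OH^-] = 2s.
Substituting: Ksp = s(2s)^2 = 4s^3
s^3 = 4.7 × 10^-17 / 4, so s = 2.3 x 10^-6 M

2.3e-6 M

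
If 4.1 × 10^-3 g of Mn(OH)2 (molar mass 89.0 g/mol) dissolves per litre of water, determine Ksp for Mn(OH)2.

Molar solubility s = (4.1 × 10^-3 g/L) / (89.0 g/mol) = 4.61 × 10^-5 M.
Mn(OH)2(s) ⇌ Mn^2+ + 2 OH^-
If s mol/L of Mn(OH)2 dissolves, [Mn^2+] = s and [OH^-] = 2s.
Ksp = [Mn^2+][OH^-]^2
Substituting: Ksp = s(2s)^2 = 4s^3
With s = 4.61 × 10^-5: Ksp = 3.9 × 10^-13

Ksp ≈ 3.9e-13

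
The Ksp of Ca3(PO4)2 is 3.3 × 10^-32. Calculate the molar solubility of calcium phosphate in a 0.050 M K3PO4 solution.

Ca3(PO4)2(s) ⇌ 3 Ca^2+(aq) + 2 PO4^3-(aq)
Ksp = [Ca^2+]^3[PO4^3-]^2
Let s = moles of Ca3(PO4)2 that dissolve per litre. [Ca^2+] = 3s, [PO4^3-] = 0.050 + 2s ≈ 0.050 (common-ion effect: PO4^3- is already 0.050 M).
Ksp ≈ (3s)^3 × (0.050)^2
s = 7.9 x 10^-11 M
Check: 2s = 1.6 × 10^-10 ≪ 0.050, so the approximation is valid.

s ≈ 7.9 x 10^-11 M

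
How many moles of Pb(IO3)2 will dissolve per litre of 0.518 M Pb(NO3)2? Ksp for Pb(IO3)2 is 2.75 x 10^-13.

s ≈ 3.64e-7 M

Pb(IO3)2(s) ⇌ Pb^2+ + 2 IO3^-
Ksp = [Pb^2+][IO3^-]^2
If s mol/L dissolves here, [Pb^2+] = 0.518 + s ≈ 0.518, [IO3^-] = 2s (common-ion effect: Pb^2+ is already 0.518 M).
Ksp ≈ 0.518 × (2s)^2
s = 3.64 × 10^-7 M
Check: s = 3.6 × 10^-7 ≪ 0.518, so the approximation is valid.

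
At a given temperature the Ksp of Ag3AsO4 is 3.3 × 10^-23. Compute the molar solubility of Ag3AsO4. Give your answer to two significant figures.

s ≈ 1.1e-6 M

Ag3AsO4(s) ⇌ 3 Ag^+(aq) + AsO4^3-(aq)
Ksp = [Ag^+]^3[AsO4^3-]
With molar solubility s: [Ag^+] = 3s, [AsO4^3-] = s.
So Ksp = (3s)^3 × s = 27s^4
Solving, s = (3.3 × 10^-23/27)^(1/4) = 1.1 x 10^-6 M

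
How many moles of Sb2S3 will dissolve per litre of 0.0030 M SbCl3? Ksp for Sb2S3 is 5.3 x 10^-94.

s ≈ 1.3e-30 M

Sb2S3(s) ⇌ 2 Sb^3+(aq) + 3 S^2-(aq)
Ksp = [Sb^3+]^2[S^2-]^3
If s mol/L dissolves here, [Sb^3+] = 0.0030 + 2s ≈ 0.0030, [S^2-] = 3s (common-ion effect: Sb^3+ is already 0.0030 M).
Ksp ≈ (0.0030)^2 × (3s)^3
s = 1.3 x 10^-30 M
Check: 2s = 2.6 x 10^-30 ≪ 0.0030, so the approximation is valid.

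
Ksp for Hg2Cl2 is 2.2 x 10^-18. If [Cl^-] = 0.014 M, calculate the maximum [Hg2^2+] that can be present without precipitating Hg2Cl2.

[Hg2^2+] ≈ 1.1 × 10^-14 M

Hg2Cl2(s) ⇌ Hg2^2+ + 2 Cl^-
Ksp = [Hg2^2+][Cl^-]^2
Precipitation begins when Q = Ksp. With [Cl^-] = 0.014 M:
2.2 x 10^-18 = (0.014)^2 × [Hg2^2+]
[Hg2^2+] = (2.2 x 10^-18 / 1.96 × 10^-4) = 1.1 × 10^-14 M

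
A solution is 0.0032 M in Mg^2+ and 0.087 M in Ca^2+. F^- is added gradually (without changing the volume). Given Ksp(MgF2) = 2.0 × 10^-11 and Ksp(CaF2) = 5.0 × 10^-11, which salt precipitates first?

CaF2

Each salt begins to precipitate when Q = Ksp, i.e. when [F^-] reaches its threshold.
For MgF2: 2.0 × 10^-11 = 0.0032 × [F^-]^2  ⇒  [F^-] = 7.9 × 10^-5 M.
For CaF2: 5.0 × 10^-11 = 0.087 × [F^-]^2  ⇒  [F^-] = 2.4 × 10^-5 M.
The salt with the lower threshold [F^-] precipitates first: CaF2.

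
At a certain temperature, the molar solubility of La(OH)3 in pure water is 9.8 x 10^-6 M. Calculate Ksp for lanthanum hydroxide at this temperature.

Ksp ≈ 2.5e-19

La(OH)3(s) ⇌ La^3+(aq) + 3 OH^-(aq)
If s mol/L of La(OH)3 dissolves, [La^3+] = s and [OH^-] = 3s.
Ksp = [La^3+][OH^-]^3
Substituting: Ksp = s(3s)^3 = 27s^4
With s = 9.8 × 10^-6: Ksp = 2.5 x 10^-19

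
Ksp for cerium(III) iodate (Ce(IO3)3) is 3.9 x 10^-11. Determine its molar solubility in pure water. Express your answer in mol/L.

Ce(IO3)3(s) ⇌ Ce^3+(aq) + 3 IO3^-(aq)
Ksp = [Ce^3+][IO3^-]^3
With molar solubility s: [Ce^3+] = s, [IO3^-] = 3s.
Ksp = s(3s)^3 = 27s^4
s^4 = 3.9 x 10^-11 / 27, so s = 1.1 × 10^-3 M

s ≈ 1.1e-3 M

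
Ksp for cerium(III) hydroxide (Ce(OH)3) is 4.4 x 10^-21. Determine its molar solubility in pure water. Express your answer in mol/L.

Ce(OH)3(s) ⇌ Ce^3+(aq) + 3 OH^-(aq)
Ksp = [Ce^3+][OH^-]^3
For each mole of Ce(OH)3 that dissolves: [Ce^3+] = s, [OH^-] = 3s.
Ksp = s(3s)^3 = 27s^4
Solving, s = (4.4 x 10^-21/27)^(1/4) = 3.6 x 10^-6 M

3.6 × 10^-6 M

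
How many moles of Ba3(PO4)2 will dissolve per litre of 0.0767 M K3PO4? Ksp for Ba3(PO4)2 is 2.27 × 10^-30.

s ≈ 2.43e-10 M

Ba3(PO4)2(s) <=> 3 Ba^2+(aq) + 2 PO4^3-(aq)
Ksp = [Ba^2+]^3[PO4^3-]^2
Let s = moles of Ba3(PO4)2 that dissolve per litre. [Ba^2+] = 3s, [PO4^3-] = 0.0767 + 2s ≈ 0.0767 (common-ion effect: PO4^3- is already 0.0767 M).
Ksp ≈ (3s)^3 × (0.0767)^2
s = 2.43 x 10^-10 M
Check: 2s = 4.9 × 10^-10 ≪ 0.0767, so the approximation is valid.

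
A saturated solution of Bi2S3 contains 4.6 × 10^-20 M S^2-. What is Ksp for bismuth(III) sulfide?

Ksp = 9.2 x 10^-98

Bi2S3(s) ⇌ 2 Bi^3+ + 3 S^2-
Stoichiometry gives [Bi^3+] = (2/3)[S^2-] = 3.07 x 10^-20 M.
Ksp = [Bi^3+]^2[S^2-]^3
Ksp = (3.07 x 10^-20)^2 × (4.6 x 10^-20)^3 = 9.2 × 10^-98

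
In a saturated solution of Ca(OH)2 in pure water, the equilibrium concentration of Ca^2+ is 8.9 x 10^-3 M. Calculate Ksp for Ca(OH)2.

Ksp ≈ 2.8e-6

Ca(OH)2(s) ⇌ Ca^2+(aq) + 2 OH^-(aq)
Stoichiometry gives [OH^-] = (2/1)[Ca^2+] = 1.78 x 10^-2 M.
Ksp = [Ca^2+][OH^-]^2
Ksp = 8.9 × 10^-3 × (1.78 x 10^-2)^2 = 2.8 × 10^-6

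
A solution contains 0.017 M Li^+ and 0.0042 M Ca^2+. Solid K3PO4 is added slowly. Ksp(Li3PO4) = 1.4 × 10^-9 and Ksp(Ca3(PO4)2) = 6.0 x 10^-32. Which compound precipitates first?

Ca3(PO4)2

Each salt begins to precipitate when Q = Ksp, i.e. when [PO4^3-] reaches its threshold.
For Li3PO4: 1.4 × 10^-9 = (0.017)^3 × [PO4^3-]  ⇒  [PO4^3-] = 2.8 × 10^-4 M.
For Ca3(PO4)2: 6.0 x 10^-32 = (0.0042)^3 × [PO4^3-]^2  ⇒  [PO4^3-] = 9.0 × 10^-13 M.
The salt with the lower threshold [PO4^3-] precipitates first: Ca3(PO4)2.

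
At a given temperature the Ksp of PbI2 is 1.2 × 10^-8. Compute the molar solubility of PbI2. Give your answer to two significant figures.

PbI2(s) ⇌ Pb^2+ + 2 I^-
Ksp = [Pb^2+][I^-]^2
If s mol/L of PbI2 dissolves, [Pb^2+] = s and [I^-] = 2s.
Ksp = s(2s)^2 = 4s^3
Solving, s = (1.2 × 10^-8/4)^(1/3) = 1.4 × 10^-3 M

s ≈ 1.4 x 10^-3 M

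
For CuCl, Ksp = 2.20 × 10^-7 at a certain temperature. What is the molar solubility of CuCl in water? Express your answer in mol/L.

CuCl(s) ⇌ Cu^+ + Cl^-
Ksp = [Cu^+][Cl^-]
With molar solubility s: [Cu^+] = s, [Cl^-] = s.
Ksp = s^2
s = √(2.20 × 10^-7) = 4.69 × 10^-4 M

4.69 × 10^-4 M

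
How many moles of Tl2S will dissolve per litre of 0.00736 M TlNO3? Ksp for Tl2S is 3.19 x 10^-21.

s ≈ 5.89 × 10^-17 M

Tl2S(s) ⇌ 2 Tl^+(aq) + S^2-(aq)
Ksp = [Tl^+]^2[S^2-]
If s mol/L dissolves here, [Tl^+] = 0.00736 + 2s ≈ 0.00736, [S^2-] = s (common-ion effect: Tl^+ is already 0.00736 M).
Ksp ≈ (0.00736)^2 × s
s = 5.89 × 10^-17 M
Check: 2s = 1.2 × 10^-16 ≪ 0.00736, so the approximation is valid.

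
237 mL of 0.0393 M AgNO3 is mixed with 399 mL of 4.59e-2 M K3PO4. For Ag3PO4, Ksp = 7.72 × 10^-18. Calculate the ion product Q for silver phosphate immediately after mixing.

Q ≈ 9.04e-8

Total volume = 237 + 399 = 636 mL.
[Ag^+] = 3.93 × 10^-2 × (237/636) = 1.464 x 10^-2 M
[PO4^3-] = 4.59 x 10^-2 × (399/636) = 2.880 × 10^-2 M
Ag3PO4(s) <=> 3 Ag^+(aq) + PO4^3-(aq), so Q = [Ag^+]^3[PO4^3-]
Q = (1.464 × 10^-2)^3(2.880 x 10^-2) = 9.04 × 10^-8
Q > Ksp, so Ag3PO4 will precipitate.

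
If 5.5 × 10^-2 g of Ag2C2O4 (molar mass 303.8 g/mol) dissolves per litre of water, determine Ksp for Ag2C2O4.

Molar solubility s = (5.5 x 10^-2 g/L) / (303.8 g/mol) = 1.81 x 10^-4 M.
Ag2C2O4(s) <=> 2 Ag^+(aq) + C2O4^2-(aq)
If s mol/L of Ag2C2O4 dissolves, [Ag^+] = 2s and [C2O4^2-] = s.
Ksp = [Ag^+]^2[C2O4^2-]
Ksp = (2s)^2s = 4s^3
Ksp = 4 × (1.81 x 10^-4)^3 = 2.4 × 10^-11

Ksp = 2.4 × 10^-11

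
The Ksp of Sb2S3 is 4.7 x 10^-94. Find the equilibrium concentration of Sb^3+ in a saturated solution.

Sb2S3(s) <=> 2 Sb^3+ + 3 S^2-
Ksp = [Sb^3+]^2[S^2-]^3
With molar solubility s: [Sb^3+] = 2s, [S^2-] = 3s.
Substituting: Ksp = (2s)^2(3s)^3 = 108s^5
s^5 = 4.7 x 10^-94 / 108, so s = 8.47 x 10^-20 M
[Sb^3+] = 2s = 1.7 × 10^-19 M

[Sb^3+] = 1.7 x 10^-19 M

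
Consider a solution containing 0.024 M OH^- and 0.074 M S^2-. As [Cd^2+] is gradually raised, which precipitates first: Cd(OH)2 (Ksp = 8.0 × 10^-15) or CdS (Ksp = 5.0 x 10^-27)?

Precipitation of each salt starts when its ion product equals its Ksp.
For Cd(OH)2: 8.0 × 10^-15 = (0.024)^2 × [Cd^2+]  ⇒  [Cd^2+] = 1.4 × 10^-11 M.
For CdS: 5.0 x 10^-27 = 0.074 × [Cd^2+]  ⇒  [Cd^2+] = 6.8 x 10^-26 M.
The salt with the lower threshold [Cd^2+] precipitates first: CdS.

CdS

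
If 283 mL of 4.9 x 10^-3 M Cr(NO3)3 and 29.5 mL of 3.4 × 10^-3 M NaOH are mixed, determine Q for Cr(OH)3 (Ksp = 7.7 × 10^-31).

Total volume = 283 + 29.5 = 312.5 mL.
[Cr^3+] = 4.9 × 10^-3 × (283/312.5) = 4.44 × 10^-3 M
[OH^-] = 3.4 × 10^-3 × (29.5/312.5) = 3.21 × 10^-4 M
Cr(OH)3(s) ⇌ Cr^3+ + 3 OH^-, so Q = [Cr^3+][OH^-]^3
Q = (4.44 x 10^-3)(3.21 × 10^-4)^3 = 1.5 × 10^-13
Q > Ksp, so Cr(OH)3 will precipitate.

Q = 1.5e-13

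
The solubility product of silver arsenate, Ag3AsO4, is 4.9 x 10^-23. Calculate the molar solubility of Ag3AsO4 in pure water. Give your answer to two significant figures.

s = 1.2e-6 M

Ag3AsO4(s) <=> 3 Ag^+(aq) + AsO4^3-(aq)
Ksp = [Ag^+]^3[AsO4^3-]
For each mole of Ag3AsO4 that dissolves: [Ag^+] = 3s, [AsO4^3-] = s.
Substituting: Ksp = (3s)^3s = 27s^4
Solving, s = (4.9 x 10^-23/27)^(1/4) = 1.2 x 10^-6 M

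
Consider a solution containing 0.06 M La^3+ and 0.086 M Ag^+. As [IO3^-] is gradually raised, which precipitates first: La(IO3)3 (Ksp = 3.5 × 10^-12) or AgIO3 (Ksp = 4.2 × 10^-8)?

AgIO3

Each salt begins to precipitate when Q = Ksp, i.e. when [IO3^-] reaches its threshold.
For La(IO3)3: 3.5 × 10^-12 = 0.06 × [IO3^-]^3  ⇒  [IO3^-] = 3.9 × 10^-4 M.
For AgIO3: 4.2 × 10^-8 = 0.086 × [IO3^-]  ⇒  [IO3^-] = 4.9 x 10^-7 M.
The salt with the lower threshold [IO3^-] precipitates first: AgIO3.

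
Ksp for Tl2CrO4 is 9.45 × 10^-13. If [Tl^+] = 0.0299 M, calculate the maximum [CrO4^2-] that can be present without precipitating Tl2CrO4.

[CrO4^2-] ≈ 1.06 × 10^-9 M

Tl2CrO4(s) ⇌ 2 Tl^+ + CrO4^2-
Ksp = [Tl^+]^2[CrO4^2-]
Precipitation begins when Q = Ksp. With [Tl^+] = 0.0299 M:
9.45 × 10^-13 = (0.0299)^2 × [CrO4^2-]
[CrO4^2-] = (9.45 × 10^-13 / 8.940 × 10^-4) = 1.06 × 10^-9 M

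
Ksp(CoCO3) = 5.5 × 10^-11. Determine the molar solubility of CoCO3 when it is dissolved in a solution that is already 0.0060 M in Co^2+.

s = 9.2 × 10^-9 M

CoCO3(s) <=> Co^2+ + CO3^2-
Ksp = [Co^2+][CO3^2-]
Let s = moles of CoCO3 that dissolve per litre. [Co^2+] = 0.0060 + s ≈ 0.0060, [CO3^2-] = s (common-ion effect: Co^2+ is already 0.0060 M).
Ksp ≈ 0.0060 × s
s = 9.2 × 10^-9 M
Check: s = 9.2 × 10^-9 ≪ 0.0060, so the approximation is valid.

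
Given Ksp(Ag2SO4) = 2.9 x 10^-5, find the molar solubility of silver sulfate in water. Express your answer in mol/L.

1.9 x 10^-2 M

Ag2SO4(s) <=> 2 Ag^+(aq) + SO4^2-(aq)
Ksp = [Ag^+]^2[SO4^2-]
Let s = molar solubility. Then [Ag^+] = 2s and [SO4^2-] = s.
So Ksp = (2s)^2 × s = 4s^3
s = (2.9 x 10^-5 / 4)^(1/3) = 1.9 × 10^-2 M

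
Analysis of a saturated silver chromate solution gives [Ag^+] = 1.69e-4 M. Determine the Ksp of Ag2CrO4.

Ksp ≈ 2.41e-12

Ag2CrO4(s) ⇌ 2 Ag^+(aq) + CrO4^2-(aq)
Stoichiometry gives [CrO4^2-] = (1/2)[Ag^+] = 8.450 × 10^-5 M.
Ksp = [Ag^+]^2[CrO4^2-]
Ksp = (1.69 × 10^-4)^2 × 8.450 × 10^-5 = 2.41 × 10^-12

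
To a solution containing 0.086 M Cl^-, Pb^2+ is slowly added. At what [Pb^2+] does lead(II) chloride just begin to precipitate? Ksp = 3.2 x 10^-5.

PbCl2(s) <=> Pb^2+(aq) + 2 Cl^-(aq)
Ksp = [Pb^2+][Cl^-]^2
Precipitation begins when Q = Ksp. With [Cl^-] = 0.086 M:
3.2 x 10^-5 = (0.086)^2 × [Pb^2+]
[Pb^2+] = (3.2 x 10^-5 / 7.40 × 10^-3) = 4.3 × 10^-3 M

[Pb^2+] = 4.3 × 10^-3 M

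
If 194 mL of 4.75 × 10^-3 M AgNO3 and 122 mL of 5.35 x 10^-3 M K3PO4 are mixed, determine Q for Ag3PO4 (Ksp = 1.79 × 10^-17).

Q = 5.12 x 10^-11

Total volume = 194 + 122 = 316 mL.
[Ag^+] = 4.75 × 10^-3 × (194/316) = 2.916 x 10^-3 M
[PO4^3-] = 5.35 x 10^-3 × (122/316) = 2.066 x 10^-3 M
Ag3PO4(s) ⇌ 3 Ag^+(aq) + PO4^3-(aq), so Q = [Ag^+]^3[PO4^3-]
Q = (2.916 × 10^-3)^3(2.066 × 10^-3) = 5.12 × 10^-11
Q > Ksp, so Ag3PO4 will precipitate.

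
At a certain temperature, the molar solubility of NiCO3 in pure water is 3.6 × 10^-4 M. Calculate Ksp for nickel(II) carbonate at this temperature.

NiCO3(s) ⇌ Ni^2+(aq) + CO3^2-(aq)
Let s = molar solubility. Then [Ni^2+] = s and [CO3^2-] = s.
Ksp = [Ni^2+][CO3^2-]
Ksp = (s)(s) = s^2
Ksp = (3.6 x 10^-4)^2 = 1.3 × 10^-7

Ksp ≈ 1.3 × 10^-7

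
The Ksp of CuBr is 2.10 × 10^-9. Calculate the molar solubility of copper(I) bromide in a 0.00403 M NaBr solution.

CuBr(s) ⇌ Cu^+(aq) + Br^-(aq)
Ksp = [Cu^+][Br^-]
Let s be the molar solubility in this solution. [Cu^+] = s, [Br^-] = 0.00403 + s ≈ 0.00403 (Ksp is small, so little additional dissolves).
Ksp ≈ s × 0.00403
s = 5.21 x 10^-7 M
Check: s = 5.2 × 10^-7 ≪ 0.00403, so the approximation is valid.

s = 5.21 x 10^-7 M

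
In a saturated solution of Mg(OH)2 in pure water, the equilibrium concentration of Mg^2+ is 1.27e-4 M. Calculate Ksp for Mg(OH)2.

Mg(OH)2(s) ⇌ Mg^2+(aq) + 2 OH^-(aq)
Stoichiometry gives [OH^-] = (2/1)[Mg^2+] = 2.540 x 10^-4 M.
Ksp = [Mg^2+][OH^-]^2
Ksp = 1.27 x 10^-4 × (2.540 x 10^-4)^2 = 8.19 × 10^-12

Ksp ≈ 8.19 × 10^-12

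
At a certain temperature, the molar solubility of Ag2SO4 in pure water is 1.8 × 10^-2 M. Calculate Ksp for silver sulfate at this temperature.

Ag2SO4(s) ⇌ 2 Ag^+(aq) + SO4^2-(aq)
For each mole of Ag2SO4 that dissolves: [Ag^+] = 2s, [SO4^2-] = s.
Ksp = [Ag^+]^2[SO4^2-]
Ksp = (2s)^2s = 4s^3
With s = 1.8 × 10^-2: Ksp = 2.3 × 10^-5

Ksp ≈ 2.3 x 10^-5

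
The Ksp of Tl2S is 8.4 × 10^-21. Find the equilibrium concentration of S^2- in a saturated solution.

[S^2-] ≈ 1.3 x 10^-7 M

Tl2S(s) ⇌ 2 Tl^+(aq) + S^2-(aq)
Ksp = [Tl^+]^2[S^2-]
If s mol/L of Tl2S dissolves, [Tl^+] = 2s and [S^2-] = s.
Ksp = (2s)^2s = 4s^3
s = (8.4 × 10^-21 / 4)^(1/3) = 1.28 × 10^-7 M
[S^2-] = s = 1.3 x 10^-7 M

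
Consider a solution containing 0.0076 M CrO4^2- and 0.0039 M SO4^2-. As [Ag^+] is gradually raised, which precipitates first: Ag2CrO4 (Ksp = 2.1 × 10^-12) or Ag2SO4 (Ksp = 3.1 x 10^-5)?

Ag2CrO4

Each salt begins to precipitate when Q = Ksp, i.e. when [Ag^+] reaches its threshold.
For Ag2CrO4: 2.1 × 10^-12 = 0.0076 × [Ag^+]^2  ⇒  [Ag^+] = 1.7 x 10^-5 M.
For Ag2SO4: 3.1 x 10^-5 = 0.0039 × [Ag^+]^2  ⇒  [Ag^+] = 8.9 x 10^-2 M.
The salt with the lower threshold [Ag^+] precipitates first: Ag2CrO4.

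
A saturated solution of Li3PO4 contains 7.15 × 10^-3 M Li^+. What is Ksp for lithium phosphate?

Li3PO4(s) ⇌ 3 Li^+(aq) + PO4^3-(aq)
Stoichiometry gives [PO4^3-] = (1/3)[Li^+] = 2.383 × 10^-3 M.
Ksp = [Li^+]^3[PO4^3-]
Ksp = (7.15 × 10^-3)^3 × 2.383 × 10^-3 = 8.71 × 10^-10

Ksp = 8.71 x 10^-10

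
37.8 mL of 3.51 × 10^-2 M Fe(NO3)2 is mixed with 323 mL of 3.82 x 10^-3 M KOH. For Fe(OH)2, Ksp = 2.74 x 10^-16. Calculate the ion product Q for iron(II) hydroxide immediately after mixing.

Q ≈ 4.30 × 10^-8

Total volume = 37.8 + 323 = 360.8 mL.
[Fe^2+] = 3.51 × 10^-2 × (37.8/360.8) = 3.677 × 10^-3 M
[OH^-] = 3.82 × 10^-3 × (323/360.8) = 3.420 × 10^-3 M
Fe(OH)2(s) ⇌ Fe^2+ + 2 OH^-, so Q = [Fe^2+][OH^-]^2
Q = (3.677 x 10^-3)(3.420 × 10^-3)^2 = 4.30 × 10^-8
Q > Ksp, so Fe(OH)2 will precipitate.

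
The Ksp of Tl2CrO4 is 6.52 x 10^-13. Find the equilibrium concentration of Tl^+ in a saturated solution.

Tl2CrO4(s) ⇌ 2 Tl^+(aq) + CrO4^2-(aq)
Ksp = [Tl^+]^2[CrO4^2-]
If s mol/L of Tl2CrO4 dissolves, [Tl^+] = 2s and [CrO4^2-] = s.
Ksp = (2s)^2s = 4s^3
Solving, s = (6.52 x 10^-13/4)^(1/3) = 5.463 x 10^-5 M
[Tl^+] = 2s = 1.09 x 10^-4 M

[Tl^+] ≈ 1.09 × 10^-4 M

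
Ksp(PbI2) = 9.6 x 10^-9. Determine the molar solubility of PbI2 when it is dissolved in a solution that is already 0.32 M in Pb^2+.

PbI2(s) ⇌ Pb^2+(aq) + 2 I^-(aq)
Ksp = [Pb^2+][I^-]^2
Let s = moles of PbI2 that dissolve per litre. [Pb^2+] = 0.32 + s ≈ 0.32, [I^-] = 2s (common-ion effect: Pb^2+ is already 0.32 M).
Ksp ≈ 0.32 × (2s)^2
s = 8.7 × 10^-5 M
Check: s = 8.7 x 10^-5 ≪ 0.32, so the approximation is valid.

s ≈ 8.7e-5 M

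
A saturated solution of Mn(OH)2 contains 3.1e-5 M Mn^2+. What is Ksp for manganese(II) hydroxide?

Ksp = 1.2 × 10^-13

Mn(OH)2(s) ⇌ Mn^2+ + 2 OH^-
Stoichiometry gives [OH^-] = (2/1)[Mn^2+] = 6.20 x 10^-5 M.
Ksp = [Mn^2+][OH^-]^2
Ksp = 3.1 x 10^-5 × (6.20 x 10^-5)^2 = 1.2 × 10^-13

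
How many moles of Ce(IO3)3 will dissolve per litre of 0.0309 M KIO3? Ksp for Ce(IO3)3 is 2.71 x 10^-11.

s = 9.19 × 10^-7 M

Ce(IO3)3(s) ⇌ Ce^3+ + 3 IO3^-
Ksp = [Ce^3+][IO3^-]^3
Let s = moles of Ce(IO3)3 that dissolve per litre. [Ce^3+] = s, [IO3^-] = 0.0309 + 3s ≈ 0.0309 (common-ion effect: IO3^- is already 0.0309 M).
Ksp ≈ s × (0.0309)^3
s = 9.19 × 10^-7 M
Check: 3s = 2.8 x 10^-6 ≪ 0.0309, so the approximation is valid.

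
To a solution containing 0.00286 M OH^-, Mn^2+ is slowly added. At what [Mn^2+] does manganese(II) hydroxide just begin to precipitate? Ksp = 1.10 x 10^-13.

[Mn^2+] ≈ 1.34e-8 M

Mn(OH)2(s) ⇌ Mn^2+(aq) + 2 OH^-(aq)
Ksp = [Mn^2+][OH^-]^2
Precipitation begins when Q = Ksp. With [OH^-] = 0.00286 M:
1.10 x 10^-13 = (0.00286)^2 × [Mn^2+]
[Mn^2+] = (1.10 x 10^-13 / 8.180 x 10^-6) = 1.34 x 10^-8 M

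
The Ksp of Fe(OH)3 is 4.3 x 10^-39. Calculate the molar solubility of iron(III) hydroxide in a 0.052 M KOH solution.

s = 3.1 × 10^-35 M

Fe(OH)3(s) <=> Fe^3+(aq) + 3 OH^-(aq)
Ksp = [Fe^3+][OH^-]^3
If s mol/L dissolves here, [Fe^3+] = s, [OH^-] = 0.052 + 3s ≈ 0.052 (Ksp is small, so little additional dissolves).
Ksp ≈ s × (0.052)^3
s = 3.1 x 10^-35 M
Check: 3s = 9.2 x 10^-35 ≪ 0.052, so the approximation is valid.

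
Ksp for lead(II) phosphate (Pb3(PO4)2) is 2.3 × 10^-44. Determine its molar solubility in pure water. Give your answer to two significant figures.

s = 7.3e-10 M

Pb3(PO4)2(s) <=> 3 Pb^2+ + 2 PO4^3-
Ksp = [Pb^2+]^3[PO4^3-]^2
If s mol/L of Pb3(PO4)2 dissolves, [Pb^2+] = 3s and [PO4^3-] = 2s.
Ksp = (3s)^3(2s)^2 = 108s^5
s^5 = 2.3 × 10^-44 / 108, so s = 7.3 × 10^-10 M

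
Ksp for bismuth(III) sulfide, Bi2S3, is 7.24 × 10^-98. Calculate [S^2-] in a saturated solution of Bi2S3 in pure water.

Bi2S3(s) <=> 2 Bi^3+(aq) + 3 S^2-(aq)
Ksp = [Bi^3+]^2[S^2-]^3
If s mol/L of Bi2S3 dissolves, [Bi^3+] = 2s and [S^2-] = 3s.
Substituting: Ksp = (2s)^2(3s)^3 = 108s^5
s^5 = 7.24 × 10^-98 / 108, so s = 1.463 × 10^-20 M
[S^2-] = 3s = 4.39 × 10^-20 M

4.39 × 10^-20 M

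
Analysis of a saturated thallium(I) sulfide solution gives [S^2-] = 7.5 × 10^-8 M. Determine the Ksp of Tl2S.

Tl2S(s) <=> 2 Tl^+(aq) + S^2-(aq)
Stoichiometry gives [Tl^+] = (2/1)[S^2-] = 1.50 × 10^-7 M.
Ksp = [Tl^+]^2[S^2-]
Ksp = (1.50 × 10^-7)^2 × 7.5 × 10^-8 = 1.7 x 10^-21

Ksp ≈ 1.7 × 10^-21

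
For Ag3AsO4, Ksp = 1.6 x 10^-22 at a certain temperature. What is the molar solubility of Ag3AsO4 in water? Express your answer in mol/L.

1.6e-6 M

Ag3AsO4(s) ⇌ 3 Ag^+ + AsO4^3-
Ksp = [Ag^+]^3[AsO4^3-]
Let s = molar solubility. Then [Ag^+] = 3s and [AsO4^3-] = s.
So Ksp = (3s)^3 × s = 27s^4
Solving, s = (1.6 x 10^-22/27)^(1/4) = 1.6 × 10^-6 M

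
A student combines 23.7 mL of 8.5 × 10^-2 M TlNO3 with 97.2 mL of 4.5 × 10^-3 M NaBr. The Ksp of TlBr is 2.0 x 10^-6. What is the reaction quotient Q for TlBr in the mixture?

Total volume = 23.7 + 97.2 = 120.9 mL.
[Tl^+] = 8.5 × 10^-2 × (23.7/120.9) = 1.67 × 10^-2 M
[Br^-] = 4.5 × 10^-3 × (97.2/120.9) = 3.62 x 10^-3 M
TlBr(s) ⇌ Tl^+(aq) + Br^-(aq), so Q = [Tl^+][Br^-]
Q = (1.67 x 10^-2)(3.62 x 10^-3) = 6.0 × 10^-5
Q > Ksp, so TlBr will precipitate.

Q = 6.0 × 10^-5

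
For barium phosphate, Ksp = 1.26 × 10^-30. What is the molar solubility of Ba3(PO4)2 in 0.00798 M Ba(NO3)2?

7.87e-13 M

Ba3(PO4)2(s) ⇌ 3 Ba^2+(aq) + 2 PO4^3-(aq)
Ksp = [Ba^2+]^3[PO4^3-]^2
Let s be the molar solubility in this solution. [Ba^2+] = 0.00798 + 3s ≈ 0.00798, [PO4^3-] = 2s (Ksp is small, so little additional dissolves).
Ksp ≈ (0.00798)^3 × (2s)^2
s = 7.87 x 10^-13 M
Check: 3s = 2.4 × 10^-12 ≪ 0.00798, so the approximation is valid.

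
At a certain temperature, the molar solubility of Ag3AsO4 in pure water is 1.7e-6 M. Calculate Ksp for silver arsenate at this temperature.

Ksp ≈ 2.3 x 10^-22

Ag3AsO4(s) ⇌ 3 Ag^+ + AsO4^3-
If s mol/L of Ag3AsO4 dissolves, [Ag^+] = 3s and [AsO4^3-] = s.
Ksp = [Ag^+]^3[AsO4^3-]
Substituting: Ksp = (3s)^3s = 27s^4
With s = 1.7 × 10^-6: Ksp = 2.3 × 10^-22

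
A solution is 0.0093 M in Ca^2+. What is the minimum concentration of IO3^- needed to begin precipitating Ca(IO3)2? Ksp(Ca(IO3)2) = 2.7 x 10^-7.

[IO3^-] ≈ 5.4e-3 M

Ca(IO3)2(s) ⇌ Ca^2+(aq) + 2 IO3^-(aq)
Ksp = [Ca^2+][IO3^-]^2
Precipitation begins when Q = Ksp. With [Ca^2+] = 0.0093 M:
2.7 x 10^-7 = (0.0093) × [IO3^-]^2
[IO3^-] = (2.7 x 10^-7 / 9.3 × 10^-3)^(1/2) = 5.4 × 10^-3 M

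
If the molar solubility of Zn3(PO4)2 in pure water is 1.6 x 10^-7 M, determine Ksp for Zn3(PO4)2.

Zn3(PO4)2(s) ⇌ 3 Zn^2+ + 2 PO4^3-
For each mole of Zn3(PO4)2 that dissolves: [Zn^2+] = 3s, [PO4^3-] = 2s.
Ksp = [Zn^2+]^3[PO4^3-]^2
Substituting: Ksp = (3s)^3(2s)^2 = 108s^5
Ksp = 108 × (1.6 x 10^-7)^5 = 1.1 × 10^-32

Ksp = 1.1 × 10^-32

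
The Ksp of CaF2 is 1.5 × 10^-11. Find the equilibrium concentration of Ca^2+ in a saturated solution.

1.6e-4 M

CaF2(s) ⇌ Ca^2+(aq) + 2 F^-(aq)
Ksp = [Ca^2+][F^-]^2
If s mol/L of CaF2 dissolves, [Ca^2+] = s and [F^-] = 2s.
Substituting: Ksp = s(2s)^2 = 4s^3
s = (1.5 × 10^-11 / 4)^(1/3) = 1.55 x 10^-4 M
[Ca^2+] = s = 1.6 × 10^-4 M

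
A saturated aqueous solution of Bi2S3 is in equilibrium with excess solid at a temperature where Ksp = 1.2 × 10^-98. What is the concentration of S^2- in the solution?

Bi2S3(s) <=> 2 Bi^3+(aq) + 3 S^2-(aq)
Ksp = [Bi^3+]^2[S^2-]^3
Let s = molar solubility. Then [Bi^3+] = 2s and [S^2-] = 3s.
Ksp = (2s)^2(3s)^3 = 108s^5
s^5 = 1.2 × 10^-98 / 108, so s = 1.02 x 10^-20 M
[S^2-] = 3s = 3.1 x 10^-20 M

[S^2-] = 3.1e-20 M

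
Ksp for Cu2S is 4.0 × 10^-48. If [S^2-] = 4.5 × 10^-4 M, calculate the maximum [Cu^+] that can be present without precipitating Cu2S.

Cu2S(s) ⇌ 2 Cu^+(aq) + S^2-(aq)
Ksp = [Cu^+]^2[S^2-]
Precipitation begins when Q = Ksp. With [S^2-] = 4.5 × 10^-4 M:
4.0 × 10^-48 = (4.5 × 10^-4) × [Cu^+]^2
[Cu^+] = (4.0 × 10^-48 / 4.5 × 10^-4)^(1/2) = 9.4 × 10^-23 M

[Cu^+] = 9.4 × 10^-23 M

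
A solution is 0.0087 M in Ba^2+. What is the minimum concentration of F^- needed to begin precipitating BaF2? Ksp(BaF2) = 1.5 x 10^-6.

0.013 M

BaF2(s) <=> Ba^2+ + 2 F^-
Ksp = [Ba^2+][F^-]^2
Precipitation begins when Q = Ksp. With [Ba^2+] = 0.0087 M:
1.5 x 10^-6 = (0.0087) × [F^-]^2
[F^-] = (1.5 x 10^-6 / 8.7 × 10^-3)^(1/2) = 1.3 × 10^-2 M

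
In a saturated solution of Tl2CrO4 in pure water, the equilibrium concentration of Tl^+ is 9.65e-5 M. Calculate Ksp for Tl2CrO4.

Tl2CrO4(s) ⇌ 2 Tl^+(aq) + CrO4^2-(aq)
Stoichiometry gives [CrO4^2-] = (1/2)[Tl^+] = 4.825 × 10^-5 M.
Ksp = [Tl^+]^2[CrO4^2-]
Ksp = (9.65 × 10^-5)^2 × 4.825 × 10^-5 = 4.49 x 10^-13

4.49 × 10^-13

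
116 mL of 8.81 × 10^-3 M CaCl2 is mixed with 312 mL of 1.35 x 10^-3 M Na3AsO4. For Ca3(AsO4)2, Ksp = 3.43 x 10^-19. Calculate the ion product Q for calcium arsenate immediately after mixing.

Q ≈ 1.32e-14

Total volume = 116 + 312 = 428 mL.
[Ca^2+] = 8.81 × 10^-3 × (116/428) = 2.388 × 10^-3 M
[AsO4^3-] = 1.35 × 10^-3 × (312/428) = 9.841 × 10^-4 M
Ca3(AsO4)2(s) ⇌ 3 Ca^2+(aq) + 2 AsO4^3-(aq), so Q = [Ca^2+]^3[AsO4^3-]^2
Q = (2.388 × 10^-3)^3(9.841 × 10^-4)^2 = 1.32 × 10^-14
Q > Ksp, so Ca3(AsO4)2 will precipitate.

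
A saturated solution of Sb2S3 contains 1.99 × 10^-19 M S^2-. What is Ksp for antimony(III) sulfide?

Sb2S3(s) ⇌ 2 Sb^3+ + 3 S^2-
Stoichiometry gives [Sb^3+] = (2/3)[S^2-] = 1.327 × 10^-19 M.
Ksp = [Sb^3+]^2[S^2-]^3
Ksp = (1.327 x 10^-19)^2 × (1.99 x 10^-19)^3 = 1.39 × 10^-94

Ksp = 1.39 x 10^-94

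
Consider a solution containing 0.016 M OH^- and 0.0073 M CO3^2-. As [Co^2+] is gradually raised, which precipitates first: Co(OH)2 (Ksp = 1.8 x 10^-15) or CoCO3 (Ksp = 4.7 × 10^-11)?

Each salt begins to precipitate when Q = Ksp, i.e. when [Co^2+] reaches its threshold.
For Co(OH)2: 1.8 x 10^-15 = (0.016)^2 × [Co^2+]  ⇒  [Co^2+] = 7.0 × 10^-12 M.
For CoCO3: 4.7 × 10^-11 = 0.0073 × [Co^2+]  ⇒  [Co^2+] = 6.4 × 10^-9 M.
The salt with the lower threshold [Co^2+] precipitates first: Co(OH)2.

Co(OH)2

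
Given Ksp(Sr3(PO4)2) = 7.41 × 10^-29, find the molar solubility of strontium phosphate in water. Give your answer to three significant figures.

Sr3(PO4)2(s) <=> 3 Sr^2+(aq) + 2 PO4^3-(aq)
Ksp = [Sr^2+]^3[PO4^3-]^2
Let s = molar solubility. Then [Sr^2+] = 3s and [PO4^3-] = 2s.
Substituting: Ksp = (3s)^3(2s)^2 = 108s^5
s = (7.41 × 10^-29 / 108)^(1/5) = 9.27 × 10^-7 M

s ≈ 9.27 × 10^-7 M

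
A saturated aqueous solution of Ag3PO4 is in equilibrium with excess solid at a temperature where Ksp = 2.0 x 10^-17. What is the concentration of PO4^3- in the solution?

[PO4^3-] ≈ 2.9 x 10^-5 M

Ag3PO4(s) ⇌ 3 Ag^+ + PO4^3-
Ksp = [Ag^+]^3[PO4^3-]
Let s = molar solubility. Then [Ag^+] = 3s and [PO4^3-] = s.
Ksp = (3s)^3s = 27s^4
s^4 = 2.0 x 10^-17 / 27, so s = 2.93 x 10^-5 M
[PO4^3-] = s = 2.9 × 10^-5 M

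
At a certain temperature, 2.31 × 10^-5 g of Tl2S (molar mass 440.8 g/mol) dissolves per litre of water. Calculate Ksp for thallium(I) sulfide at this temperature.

Molar solubility s = (2.31 × 10^-5 g/L) / (440.8 g/mol) = 5.240 x 10^-8 M.
Tl2S(s) <=> 2 Tl^+(aq) + S^2-(aq)
If s mol/L of Tl2S dissolves, [Tl^+] = 2s and [S^2-] = s.
Ksp = [Tl^+]^2[S^2-]
So Ksp = (2s)^2 × s = 4s^3
Ksp = 4 × (5.240 × 10^-8)^3 = 5.76 × 10^-22

Ksp = 5.76e-22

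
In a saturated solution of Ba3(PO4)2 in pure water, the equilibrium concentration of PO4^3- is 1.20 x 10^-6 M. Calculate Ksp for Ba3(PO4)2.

Ba3(PO4)2(s) ⇌ 3 Ba^2+ + 2 PO4^3-
Stoichiometry gives [Ba^2+] = (3/2)[PO4^3-] = 1.800 × 10^-6 M.
Ksp = [Ba^2+]^3[PO4^3-]^2
Ksp = (1.800 × 10^-6)^3 × (1.20 x 10^-6)^2 = 8.40 × 10^-30

Ksp = 8.40 x 10^-30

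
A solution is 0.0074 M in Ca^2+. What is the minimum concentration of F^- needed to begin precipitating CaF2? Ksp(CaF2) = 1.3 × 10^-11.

[F^-] = 4.2e-5 M

CaF2(s) <=> Ca^2+ + 2 F^-
Ksp = [Ca^2+][F^-]^2
Precipitation begins when Q = Ksp. With [Ca^2+] = 0.0074 M:
1.3 × 10^-11 = (0.0074) × [F^-]^2
[F^-] = (1.3 × 10^-11 / 7.4 × 10^-3)^(1/2) = 4.2 x 10^-5 M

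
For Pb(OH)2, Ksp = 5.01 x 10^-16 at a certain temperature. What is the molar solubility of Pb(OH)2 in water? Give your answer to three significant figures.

Pb(OH)2(s) <=> Pb^2+(aq) + 2 OH^-(aq)
Ksp = [Pb^2+][OH^-]^2
With molar solubility s: [Pb^2+] = s, [OH^-] = 2s.
So Ksp = s × (2s)^2 = 4s^3
Solving, s = (5.01 x 10^-16/4)^(1/3) = 5.00 × 10^-6 M

s ≈ 5.00 x 10^-6 M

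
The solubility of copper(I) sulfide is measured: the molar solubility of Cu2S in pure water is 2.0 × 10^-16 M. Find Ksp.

Ksp = 3.2e-47

Cu2S(s) <=> 2 Cu^+(aq) + S^2-(aq)
For each mole of Cu2S that dissolves: [Cu^+] = 2s, [S^2-] = s.
Ksp = [Cu^+]^2[S^2-]
Ksp = (2s)^2s = 4s^3
With s = 2.0 × 10^-16: Ksp = 3.2 x 10^-47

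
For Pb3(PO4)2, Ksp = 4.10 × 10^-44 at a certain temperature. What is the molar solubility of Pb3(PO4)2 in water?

8.24e-10 M

Pb3(PO4)2(s) ⇌ 3 Pb^2+ + 2 PO4^3-
Ksp = [Pb^2+]^3[PO4^3-]^2
For each mole of Pb3(PO4)2 that dissolves: [Pb^2+] = 3s, [PO4^3-] = 2s.
So Ksp = (3s)^3 × (2s)^2 = 108s^5
Solving, s = (4.10 × 10^-44/108)^(1/5) = 8.24 × 10^-10 M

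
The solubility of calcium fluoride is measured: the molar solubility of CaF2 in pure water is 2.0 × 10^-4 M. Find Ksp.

Ksp ≈ 3.2 × 10^-11

CaF2(s) <=> Ca^2+(aq) + 2 F^-(aq)
With molar solubility s: [Ca^2+] = s, [F^-] = 2s.
Ksp = [Ca^2+][F^-]^2
So Ksp = s × (2s)^2 = 4s^3
With s = 2.0 × 10^-4: Ksp = 3.2 × 10^-11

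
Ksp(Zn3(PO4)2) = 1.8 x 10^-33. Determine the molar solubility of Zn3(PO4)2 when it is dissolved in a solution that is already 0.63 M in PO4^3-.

s = 5.5 x 10^-12 M

Zn3(PO4)2(s) ⇌ 3 Zn^2+ + 2 PO4^3-
Ksp = [Zn^2+]^3[PO4^3-]^2
Let s = moles of Zn3(PO4)2 that dissolve per litre. [Zn^2+] = 3s, [PO4^3-] = 0.63 + 2s ≈ 0.63 (since the PO4^3- already present dominates).
Ksp ≈ (3s)^3 × (0.63)^2
s = 5.5 x 10^-12 M
Check: 2s = 1.1 × 10^-11 ≪ 0.63, so the approximation is valid.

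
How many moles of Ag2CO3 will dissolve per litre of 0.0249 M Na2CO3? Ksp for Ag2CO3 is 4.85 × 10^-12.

Ag2CO3(s) ⇌ 2 Ag^+ + CO3^2-
Ksp = [Ag^+]^2[CO3^2-]
Let s = moles of Ag2CO3 that dissolve per litre. [Ag^+] = 2s, [CO3^2-] = 0.0249 + s ≈ 0.0249 (since CO3^2- from Na2CO3 dominates).
Ksp ≈ (2s)^2 × 0.0249
s = 6.98 x 10^-6 M
Check: s = 7.0 × 10^-6 ≪ 0.0249, so the approximation is valid.

s ≈ 6.98 × 10^-6 M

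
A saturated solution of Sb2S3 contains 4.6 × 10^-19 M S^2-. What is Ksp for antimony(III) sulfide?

Ksp = 9.2 × 10^-93

Sb2S3(s) <=> 2 Sb^3+(aq) + 3 S^2-(aq)
Stoichiometry gives [Sb^3+] = (2/3)[S^2-] = 3.07 × 10^-19 M.
Ksp = [Sb^3+]^2[S^2-]^3
Ksp = (3.07 × 10^-19)^2 × (4.6 × 10^-19)^3 = 9.2 × 10^-93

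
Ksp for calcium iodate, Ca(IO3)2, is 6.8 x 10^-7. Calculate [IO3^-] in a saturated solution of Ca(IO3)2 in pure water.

[IO3^-] ≈ 0.011 M

Ca(IO3)2(s) <=> Ca^2+ + 2 IO3^-
Ksp = [Ca^2+][IO3^-]^2
With molar solubility s: [Ca^2+] = s, [IO3^-] = 2s.
Substituting: Ksp = s(2s)^2 = 4s^3
s = (6.8 x 10^-7 / 4)^(1/3) = 5.54 × 10^-3 M
[IO3^-] = 2s = 1.1 x 10^-2 M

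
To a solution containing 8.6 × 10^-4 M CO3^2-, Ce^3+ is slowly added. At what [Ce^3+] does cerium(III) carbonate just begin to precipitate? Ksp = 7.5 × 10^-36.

Ce2(CO3)3(s) ⇌ 2 Ce^3+(aq) + 3 CO3^2-(aq)
Ksp = [Ce^3+]^2[CO3^2-]^3
Precipitation begins when Q = Ksp. With [CO3^2-] = 8.6 × 10^-4 M:
7.5 × 10^-36 = (8.6 × 10^-4)^3 × [Ce^3+]^2
[Ce^3+] = (7.5 × 10^-36 / 6.36 x 10^-10)^(1/2) = 1.1 × 10^-13 M

[Ce^3+] ≈ 1.1 x 10^-13 M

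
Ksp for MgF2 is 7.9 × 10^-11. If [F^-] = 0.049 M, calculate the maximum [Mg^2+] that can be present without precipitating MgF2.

3.3e-8 M

MgF2(s) <=> Mg^2+ + 2 F^-
Ksp = [Mg^2+][F^-]^2
Precipitation begins when Q = Ksp. With [F^-] = 0.049 M:
7.9 × 10^-11 = (0.049)^2 × [Mg^2+]
[Mg^2+] = (7.9 × 10^-11 / 2.40 × 10^-3) = 3.3 × 10^-8 M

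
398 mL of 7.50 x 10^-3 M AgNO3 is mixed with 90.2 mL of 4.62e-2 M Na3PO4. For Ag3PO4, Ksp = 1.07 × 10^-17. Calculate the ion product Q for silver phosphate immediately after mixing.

Q ≈ 1.95 × 10^-9

Total volume = 398 + 90.2 = 488.2 mL.
[Ag^+] = 7.50 x 10^-3 × (398/488.2) = 6.114 × 10^-3 M
[PO4^3-] = 4.62 × 10^-2 × (90.2/488.2) = 8.536 x 10^-3 M
Ag3PO4(s) ⇌ 3 Ag^+ + PO4^3-, so Q = [Ag^+]^3[PO4^3-]
Q = (6.114 × 10^-3)^3(8.536 x 10^-3) = 1.95 × 10^-9
Q > Ksp, so Ag3PO4 will precipitate.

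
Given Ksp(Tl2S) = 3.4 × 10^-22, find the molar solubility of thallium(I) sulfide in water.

Tl2S(s) ⇌ 2 Tl^+ + S^2-
Ksp = [Tl^+]^2[S^2-]
Let s = molar solubility. Then [Tl^+] = 2s and [S^2-] = s.
Ksp = (2s)^2s = 4s^3
Solving, s = (3.4 × 10^-22/4)^(1/3) = 4.4 × 10^-8 M

4.4 × 10^-8 M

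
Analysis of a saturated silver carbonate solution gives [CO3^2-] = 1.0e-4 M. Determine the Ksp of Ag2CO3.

Ag2CO3(s) ⇌ 2 Ag^+ + CO3^2-
Stoichiometry gives [Ag^+] = (2/1)[CO3^2-] = 2.00 x 10^-4 M.
Ksp = [Ag^+]^2[CO3^2-]
Ksp = (2.00 × 10^-4)^2 × 1.0 × 10^-4 = 4.0 × 10^-12

Ksp = 4.0e-12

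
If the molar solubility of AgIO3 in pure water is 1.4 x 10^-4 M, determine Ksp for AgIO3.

Ksp ≈ 2.0 x 10^-8

AgIO3(s) ⇌ Ag^+(aq) + IO3^-(aq)
Let s = molar solubility. Then [Ag^+] = s and [IO3^-] = s.
Ksp = [Ag^+][IO3^-]
Ksp = s^2
With s = 1.4 × 10^-4: Ksp = 2.0 × 10^-8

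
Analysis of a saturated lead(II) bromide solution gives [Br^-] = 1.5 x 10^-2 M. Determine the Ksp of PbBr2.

PbBr2(s) ⇌ Pb^2+(aq) + 2 Br^-(aq)
Stoichiometry gives [Pb^2+] = (1/2)[Br^-] = 7.50 x 10^-3 M.
Ksp = [Pb^2+][Br^-]^2
Ksp = 7.50 × 10^-3 × (1.5 × 10^-2)^2 = 1.7 x 10^-6

Ksp = 1.7e-6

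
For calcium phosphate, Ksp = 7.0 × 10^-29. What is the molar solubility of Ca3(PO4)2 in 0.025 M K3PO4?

Ca3(PO4)2(s) <=> 3 Ca^2+(aq) + 2 PO4^3-(aq)
Ksp = [Ca^2+]^3[PO4^3-]^2
Let s be the molar solubility in this solution. [Ca^2+] = 3s, [PO4^3-] = 0.025 + 2s ≈ 0.025 (common-ion effect: PO4^3- is already 0.025 M).
Ksp ≈ (3s)^3 × (0.025)^2
s = 1.6 × 10^-9 M
Check: 2s = 3.2 × 10^-9 ≪ 0.025, so the approximation is valid.

1.6e-9 M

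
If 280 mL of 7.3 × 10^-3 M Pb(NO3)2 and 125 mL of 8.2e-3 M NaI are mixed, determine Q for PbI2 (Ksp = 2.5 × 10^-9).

Total volume = 280 + 125 = 405 mL.
[Pb^2+] = 7.3 × 10^-3 × (280/405) = 5.05 x 10^-3 M
[I^-] = 8.2 x 10^-3 × (125/405) = 2.53 × 10^-3 M
PbI2(s) ⇌ Pb^2+ + 2 I^-, so Q = [Pb^2+][I^-]^2
Q = (5.05 × 10^-3)(2.53 x 10^-3)^2 = 3.2 x 10^-8
Q > Ksp, so PbI2 will precipitate.

Q ≈ 3.2 x 10^-8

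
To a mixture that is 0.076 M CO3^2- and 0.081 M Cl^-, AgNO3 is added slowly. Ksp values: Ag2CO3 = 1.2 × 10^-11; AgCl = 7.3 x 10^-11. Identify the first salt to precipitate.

Precipitation of each salt starts when its ion product equals its Ksp.
For Ag2CO3: 1.2 × 10^-11 = 0.076 × [Ag^+]^2  ⇒  [Ag^+] = 1.3 × 10^-5 M.
For AgCl: 7.3 x 10^-11 = 0.081 × [Ag^+]  ⇒  [Ag^+] = 9.0 × 10^-10 M.
The salt with the lower threshold [Ag^+] precipitates first: AgCl.

AgCl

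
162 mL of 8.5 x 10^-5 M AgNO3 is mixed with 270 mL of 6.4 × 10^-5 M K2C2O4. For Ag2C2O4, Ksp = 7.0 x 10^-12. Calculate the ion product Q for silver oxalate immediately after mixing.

Total volume = 162 + 270 = 432 mL.
[Ag^+] = 8.5 × 10^-5 × (162/432) = 3.19 x 10^-5 M
[C2O4^2-] = 6.4 x 10^-5 × (270/432) = 4.00 x 10^-5 M
Ag2C2O4(s) <=> 2 Ag^+ + C2O4^2-, so Q = [Ag^+]^2[C2O4^2-]
Q = (3.19 x 10^-5)^2(4.00 × 10^-5) = 4.1 × 10^-14
Q < Ksp, so no precipitate of Ag2C2O4 forms.

Q = 4.1 × 10^-14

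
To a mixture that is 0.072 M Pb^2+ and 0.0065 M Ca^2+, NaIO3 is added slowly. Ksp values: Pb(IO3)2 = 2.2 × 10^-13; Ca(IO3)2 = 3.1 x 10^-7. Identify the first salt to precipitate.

Each salt begins to precipitate when Q = Ksp, i.e. when [IO3^-] reaches its threshold.
For Pb(IO3)2: 2.2 × 10^-13 = 0.072 × [IO3^-]^2  ⇒  [IO3^-] = 1.7 × 10^-6 M.
For Ca(IO3)2: 3.1 x 10^-7 = 0.0065 × [IO3^-]^2  ⇒  [IO3^-] = 6.9 × 10^-3 M.
The salt with the lower threshold [IO3^-] precipitates first: Pb(IO3)2.

Pb(IO3)2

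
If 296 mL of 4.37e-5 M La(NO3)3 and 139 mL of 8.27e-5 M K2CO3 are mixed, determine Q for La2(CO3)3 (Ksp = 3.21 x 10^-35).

Total volume = 296 + 139 = 435 mL.
[La^3+] = 4.37 x 10^-5 × (296/435) = 2.974 × 10^-5 M
[CO3^2-] = 8.27 × 10^-5 × (139/435) = 2.643 × 10^-5 M
La2(CO3)3(s) <=> 2 La^3+(aq) + 3 CO3^2-(aq), so Q = [La^3+]^2[CO3^2-]^3
Q = (2.974 x 10^-5)^2(2.643 × 10^-5)^3 = 1.63 × 10^-23
Q > Ksp, so La2(CO3)3 will precipitate.

1.63 × 10^-23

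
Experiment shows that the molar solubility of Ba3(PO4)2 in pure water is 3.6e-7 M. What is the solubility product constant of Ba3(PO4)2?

Ba3(PO4)2(s) <=> 3 Ba^2+(aq) + 2 PO4^3-(aq)
For each mole of Ba3(PO4)2 that dissolves: [Ba^2+] = 3s, [PO4^3-] = 2s.
Ksp = [Ba^2+]^3[PO4^3-]^2
Ksp = (3s)^3(2s)^2 = 108s^5
With s = 3.6 × 10^-7: Ksp = 6.5 x 10^-31

Ksp = 6.5e-31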